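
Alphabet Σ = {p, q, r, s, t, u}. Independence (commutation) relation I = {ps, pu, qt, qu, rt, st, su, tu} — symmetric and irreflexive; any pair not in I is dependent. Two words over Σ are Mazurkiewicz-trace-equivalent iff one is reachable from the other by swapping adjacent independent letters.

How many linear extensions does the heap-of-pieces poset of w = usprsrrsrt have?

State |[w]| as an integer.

#0=u has no predecessor
#1=s has no predecessor
#2=p has no predecessor
#3=r depends on [0:u, 1:s, 2:p]
#4=s depends on [3:r]
#5=r depends on [4:s]
#6=r depends on [5:r]
#7=s depends on [6:r]
#8=r depends on [7:s]
#9=t depends on [2:p]
sources: [0:u, 1:s, 2:p]
N(rest) = Σ N(rest − s) over sources s of rest; N(one piece) = 1:
  size 1 → [8]=1  [9]=1
  size 2 → [7,8]=1  [8,9]=2
  size 3 → [6,7,8]=1  [7,8,9]=3
  size 4 → [5,6,7,8]=1  [6,7,8,9]=4
  size 5 → [4,5,6,7,8]=1  [5,6,7,8,9]=5
  size 6 → [3,4,5,6,7,8]=1  [4,5,6,7,8,9]=6
  size 7 → [0,3,4,5,6,7,8]=1  [1,3,4,5,6,7,8]=1  [3,4,5,6,7,8,9]=7
  size 8 → [0,1,3,4,5,6,7,8]=2  [0,3,4,5,6,7,8,9]=8  [1,3,4,5,6,7,8,9]=8  [2,3,4,5,6,7,8,9]=7
  first=0(u) contributes 15
  first=1(s) contributes 15
  first=2(p) contributes 18
|[w]| = 48

48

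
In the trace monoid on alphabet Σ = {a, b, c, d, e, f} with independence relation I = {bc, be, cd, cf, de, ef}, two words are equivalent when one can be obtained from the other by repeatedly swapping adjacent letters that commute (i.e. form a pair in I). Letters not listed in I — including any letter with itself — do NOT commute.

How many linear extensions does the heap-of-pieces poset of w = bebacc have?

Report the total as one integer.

3

#0=b has no predecessor
#1=e has no predecessor
#2=b depends on [0:b]
#3=a depends on [1:e, 2:b]
#4=c depends on [3:a]
#5=c depends on [4:c]
sources: [0:b, 1:e]
N(rest) = Σ N(rest − s) over sources s of rest; N(one piece) = 1:
  size 1 → [5]=1
  size 2 → [4,5]=1
  size 3 → [3,4,5]=1
  size 4 → [1,3,4,5]=1  [2,3,4,5]=1
  first=0(b) contributes 2
  first=1(e) contributes 1
|[w]| = 3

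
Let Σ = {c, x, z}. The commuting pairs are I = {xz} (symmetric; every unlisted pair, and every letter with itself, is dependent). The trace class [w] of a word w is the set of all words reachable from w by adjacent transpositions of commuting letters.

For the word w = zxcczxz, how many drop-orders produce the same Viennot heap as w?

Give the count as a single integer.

#0=z has no predecessor
#1=x has no predecessor
#2=c depends on [0:z, 1:x]
#3=c depends on [2:c]
#4=z depends on [3:c]
#5=x depends on [3:c]
#6=z depends on [4:z]
sources: [0:z, 1:x]
N(rest) = Σ N(rest − s) over sources s of rest; N(one piece) = 1:
  size 1 → [5]=1  [6]=1
  size 2 → [4,6]=1  [5,6]=2
  size 3 → [4,5,6]=3
  size 4 → [3,4,5,6]=3
  size 5 → [2,3,4,5,6]=3
  first=0(z) contributes 3
  first=1(x) contributes 3
|[w]| = 6

6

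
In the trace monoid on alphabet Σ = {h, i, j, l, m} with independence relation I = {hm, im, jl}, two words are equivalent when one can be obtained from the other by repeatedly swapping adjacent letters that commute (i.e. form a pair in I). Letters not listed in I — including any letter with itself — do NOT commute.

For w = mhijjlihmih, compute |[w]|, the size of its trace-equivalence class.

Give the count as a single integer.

0(m) covers ∅
1(h) covers ∅
2(i) covers 1:h
3(j) covers 0:m, 2:i
4(j) covers 3:j
5(l) covers 0:m, 2:i
6(i) covers 4:j, 5:l
7(h) covers 6:i
8(m) covers 4:j, 5:l
9(i) covers 7:h
10(h) covers 9:i
floor of heap: 0:m, 1:h
completions by unplaced set U, small U first (add the entries for U minus each lowest piece of U):
  |U|=1: {8}:1  {10}:1
  |U|=2: {8,10}:2  {9,10}:1
  |U|=3: {7,9,10}:1  {8,9,10}:3
  |U|=4: {6,7,9,10}:1  {7,8,9,10}:4
  |U|=5: {6,7,8,9,10}:5
  |U|=6: {4,6,7,8,9,10}:5  {5,6,7,8,9,10}:5
  |U|=7: {3,4,6,7,8,9,10}:5  {4,5,6,7,8,9,10}:10
  |U|=8: {3,4,5,6,7,8,9,10}:15
  |U|=9: {0,3,4,5,6,7,8,9,10}:15  {2,3,4,5,6,7,8,9,10}:15
  start at 0(m): 15
  start at 1(h): 30
sum over floor = 45

45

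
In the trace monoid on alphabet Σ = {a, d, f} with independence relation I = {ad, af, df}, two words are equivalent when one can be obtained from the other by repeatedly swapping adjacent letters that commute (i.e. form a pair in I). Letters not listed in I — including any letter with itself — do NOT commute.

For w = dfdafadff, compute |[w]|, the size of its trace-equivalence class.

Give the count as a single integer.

#0=d has no predecessor
#1=f has no predecessor
#2=d depends on [0:d]
#3=a has no predecessor
#4=f depends on [1:f]
#5=a depends on [3:a]
#6=d depends on [2:d]
#7=f depends on [4:f]
#8=f depends on [7:f]
sources: [0:d, 1:f, 3:a]
N(rest) = Σ N(rest − s) over sources s of rest; N(one piece) = 1:
  size 1 → [5]=1  [6]=1  [8]=1
  size 2 → [2,6]=1  [3,5]=1  [5,6]=2  [5,8]=2  [6,8]=2  [7,8]=1
  size 3 → [0,2,6]=1  [2,5,6]=3  [2,6,8]=3  [3,5,6]=3  [3,5,8]=3  [4,7,8]=1  [5,6,8]=6  [5,7,8]=3  [6,7,8]=3
  size 4 → [0,2,5,6]=4  [0,2,6,8]=4  [1,4,7,8]=1  [2,3,5,6]=6  [2,5,6,8]=12  [2,6,7,8]=6  [3,5,6,8]=12  [3,5,7,8]=6  [4,5,7,8]=4  [4,6,7,8]=4  [5,6,7,8]=12
  size 5 → [0,2,3,5,6]=10  [0,2,5,6,8]=20  [0,2,6,7,8]=10  [1,4,5,7,8]=5  [1,4,6,7,8]=5  [2,3,5,6,8]=30  [2,4,6,7,8]=10  [2,5,6,7,8]=30  [3,4,5,7,8]=10  [3,5,6,7,8]=30  [4,5,6,7,8]=20
  size 6 → [0,2,3,5,6,8]=60  [0,2,4,6,7,8]=20  [0,2,5,6,7,8]=60  [1,2,4,6,7,8]=15  [1,3,4,5,7,8]=15  [1,4,5,6,7,8]=30  [2,3,5,6,7,8]=90  [2,4,5,6,7,8]=60  [3,4,5,6,7,8]=60
  size 7 → [0,1,2,4,6,7,8]=35  [0,2,3,5,6,7,8]=210  [0,2,4,5,6,7,8]=140  [1,2,4,5,6,7,8]=105  [1,3,4,5,6,7,8]=105  [2,3,4,5,6,7,8]=210
  first=0(d) contributes 420
  first=1(f) contributes 560
  first=3(a) contributes 280
|[w]| = 1260

1260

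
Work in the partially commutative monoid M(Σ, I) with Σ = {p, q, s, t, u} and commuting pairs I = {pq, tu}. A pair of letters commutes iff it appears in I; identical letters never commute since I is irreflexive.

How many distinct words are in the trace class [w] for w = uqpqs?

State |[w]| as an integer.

piece 0:u — minimal
piece 1:q rests on {0:u}
piece 2:p rests on {0:u}
piece 3:q rests on {1:q}
piece 4:s rests on {2:p, 3:q}
minimal pieces: {0:u}
ways to finish when only these pieces remain (= sum over removing one remaining piece with nothing left below it):
  1 left: {4}→1
  2 left: {2,4}→1  {3,4}→1
  3 left: {1,3,4}→1  {2,3,4}→2
  placing 0:u first → 3 extensions

3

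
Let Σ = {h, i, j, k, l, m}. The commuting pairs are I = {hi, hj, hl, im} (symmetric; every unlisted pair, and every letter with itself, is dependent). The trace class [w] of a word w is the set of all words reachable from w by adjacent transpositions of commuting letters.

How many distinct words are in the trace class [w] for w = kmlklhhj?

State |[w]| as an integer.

6

0(k) covers ∅
1(m) covers 0:k
2(l) covers 1:m
3(k) covers 2:l
4(l) covers 3:k
5(h) covers 3:k
6(h) covers 5:h
7(j) covers 4:l
floor of heap: 0:k
completions by unplaced set U, small U first (add the entries for U minus each lowest piece of U):
  |U|=1: {6}:1  {7}:1
  |U|=2: {4,7}:1  {5,6}:1  {6,7}:2
  |U|=3: {4,6,7}:3  {5,6,7}:3
  |U|=4: {4,5,6,7}:6
  |U|=5: {3,4,5,6,7}:6
  |U|=6: {2,3,4,5,6,7}:6
  start at 0(k): 6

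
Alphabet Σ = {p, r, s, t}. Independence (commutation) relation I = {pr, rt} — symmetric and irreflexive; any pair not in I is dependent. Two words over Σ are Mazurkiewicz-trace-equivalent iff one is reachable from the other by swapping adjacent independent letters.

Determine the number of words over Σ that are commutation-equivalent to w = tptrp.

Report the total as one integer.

5

0(t) covers ∅
1(p) covers 0:t
2(t) covers 1:p
3(r) covers ∅
4(p) covers 2:t
floor of heap: 0:t, 3:r
completions by unplaced set U, small U first (add the entries for U minus each lowest piece of U):
  |U|=1: {3}:1  {4}:1
  |U|=2: {2,4}:1  {3,4}:2
  |U|=3: {1,2,4}:1  {2,3,4}:3
  start at 0(t): 4
  start at 3(r): 1
sum over floor = 5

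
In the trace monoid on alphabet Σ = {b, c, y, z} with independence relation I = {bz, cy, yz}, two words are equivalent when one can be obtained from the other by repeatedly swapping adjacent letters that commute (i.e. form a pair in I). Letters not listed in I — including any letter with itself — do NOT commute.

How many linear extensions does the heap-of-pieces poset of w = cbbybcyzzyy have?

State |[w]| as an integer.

0(c) covers ∅
1(b) covers 0:c
2(b) covers 1:b
3(y) covers 2:b
4(b) covers 3:y
5(c) covers 4:b
6(y) covers 4:b
7(z) covers 5:c
8(z) covers 7:z
9(y) covers 6:y
10(y) covers 9:y
floor of heap: 0:c
completions by unplaced set U, small U first (add the entries for U minus each lowest piece of U):
  |U|=1: {8}:1  {10}:1
  |U|=2: {7,8}:1  {8,10}:2  {9,10}:1
  |U|=3: {5,7,8}:1  {6,9,10}:1  {7,8,10}:3  {8,9,10}:3
  |U|=4: {5,7,8,10}:4  {6,8,9,10}:4  {7,8,9,10}:6
  |U|=5: {5,7,8,9,10}:10  {6,7,8,9,10}:10
  |U|=6: {5,6,7,8,9,10}:20
  |U|=7: {4,5,6,7,8,9,10}:20
  |U|=8: {3,4,5,6,7,8,9,10}:20
  |U|=9: {2,3,4,5,6,7,8,9,10}:20
  start at 0(c): 20

20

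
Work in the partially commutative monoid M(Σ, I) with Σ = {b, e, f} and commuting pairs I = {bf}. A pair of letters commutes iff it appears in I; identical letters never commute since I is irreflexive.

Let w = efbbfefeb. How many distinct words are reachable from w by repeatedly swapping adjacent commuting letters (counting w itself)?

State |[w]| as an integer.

drop 0:e onto floor
drop 1:f onto {0:e}
drop 2:b onto {0:e}
drop 3:b onto {2:b}
drop 4:f onto {1:f}
drop 5:e onto {3:b, 4:f}
drop 6:f onto {5:e}
drop 7:e onto {6:f}
drop 8:b onto {7:e}
ground layer = {0:e}
drop-orders for the pieces not yet dropped (sum over which currently-grounded one goes next):
  1 to go: {8} 1
  2 to go: {7,8} 1
  3 to go: {6,7,8} 1
  4 to go: {5,6,7,8} 1
  5 to go: {3,5,6,7,8} 1  {4,5,6,7,8} 1
  6 to go: {1,4,5,6,7,8} 1  {2,3,5,6,7,8} 1  {3,4,5,6,7,8} 2
  7 to go: {1,3,4,5,6,7,8} 3  {2,3,4,5,6,7,8} 3
  if 0:e drops first: 6 orders

6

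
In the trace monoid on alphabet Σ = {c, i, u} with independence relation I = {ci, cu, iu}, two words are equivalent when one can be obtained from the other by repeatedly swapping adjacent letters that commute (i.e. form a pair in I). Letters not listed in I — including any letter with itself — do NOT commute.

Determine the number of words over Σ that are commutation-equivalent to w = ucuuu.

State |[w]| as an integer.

5

piece 0:u — minimal
piece 1:c — minimal
piece 2:u rests on {0:u}
piece 3:u rests on {2:u}
piece 4:u rests on {3:u}
minimal pieces: {0:u, 1:c}
ways to finish when only these pieces remain (= sum over removing one remaining piece with nothing left below it):
  1 left: {1}→1  {4}→1
  2 left: {1,4}→2  {3,4}→1
  3 left: {1,3,4}→3  {2,3,4}→1
  placing 0:u first → 4 extensions
  placing 1:c first → 1 extensions
total linear extensions = 5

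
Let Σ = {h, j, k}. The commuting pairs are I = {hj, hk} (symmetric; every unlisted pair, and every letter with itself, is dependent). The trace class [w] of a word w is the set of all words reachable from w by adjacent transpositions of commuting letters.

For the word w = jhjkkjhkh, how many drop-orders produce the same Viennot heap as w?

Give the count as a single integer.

84

drop 0:j onto floor
drop 1:h onto floor
drop 2:j onto {0:j}
drop 3:k onto {2:j}
drop 4:k onto {3:k}
drop 5:j onto {4:k}
drop 6:h onto {1:h}
drop 7:k onto {5:j}
drop 8:h onto {6:h}
ground layer = {0:j, 1:h}
drop-orders for the pieces not yet dropped (sum over which currently-grounded one goes next):
  1 to go: {7} 1  {8} 1
  2 to go: {5,7} 1  {6,8} 1  {7,8} 2
  3 to go: {1,6,8} 1  {4,5,7} 1  {5,7,8} 3  {6,7,8} 3
  4 to go: {1,6,7,8} 4  {3,4,5,7} 1  {4,5,7,8} 4  {5,6,7,8} 6
  5 to go: {1,5,6,7,8} 10  {2,3,4,5,7} 1  {3,4,5,7,8} 5  {4,5,6,7,8} 10
  6 to go: {0,2,3,4,5,7} 1  {1,4,5,6,7,8} 20  {2,3,4,5,7,8} 6  {3,4,5,6,7,8} 15
  7 to go: {0,2,3,4,5,7,8} 7  {1,3,4,5,6,7,8} 35  {2,3,4,5,6,7,8} 21
  if 0:j drops first: 56 orders
  if 1:h drops first: 28 orders
heap linearizations: 84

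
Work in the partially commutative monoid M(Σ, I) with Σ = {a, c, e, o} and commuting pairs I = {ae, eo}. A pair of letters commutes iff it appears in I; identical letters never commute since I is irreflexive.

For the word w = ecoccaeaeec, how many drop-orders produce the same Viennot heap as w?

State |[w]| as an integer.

drop 0:e onto floor
drop 1:c onto {0:e}
drop 2:o onto {1:c}
drop 3:c onto {2:o}
drop 4:c onto {3:c}
drop 5:a onto {4:c}
drop 6:e onto {4:c}
drop 7:a onto {5:a}
drop 8:e onto {6:e}
drop 9:e onto {8:e}
drop 10:c onto {7:a, 9:e}
ground layer = {0:e}
drop-orders for the pieces not yet dropped (sum over which currently-grounded one goes next):
  1 to go: {10} 1
  2 to go: {7,10} 1  {9,10} 1
  3 to go: {5,7,10} 1  {7,9,10} 2  {8,9,10} 1
  4 to go: {5,7,9,10} 3  {6,8,9,10} 1  {7,8,9,10} 3
  5 to go: {5,7,8,9,10} 6  {6,7,8,9,10} 4
  6 to go: {5,6,7,8,9,10} 10
  7 to go: {4,5,6,7,8,9,10} 10
  8 to go: {3,4,5,6,7,8,9,10} 10
  9 to go: {2,3,4,5,6,7,8,9,10} 10
  if 0:e drops first: 10 orders

10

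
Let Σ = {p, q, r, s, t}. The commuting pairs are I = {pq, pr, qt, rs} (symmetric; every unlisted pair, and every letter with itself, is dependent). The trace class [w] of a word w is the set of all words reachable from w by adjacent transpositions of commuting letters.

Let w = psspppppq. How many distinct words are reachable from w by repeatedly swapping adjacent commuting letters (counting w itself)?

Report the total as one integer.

piece 0:p — minimal
piece 1:s rests on {0:p}
piece 2:s rests on {1:s}
piece 3:p rests on {2:s}
piece 4:p rests on {3:p}
piece 5:p rests on {4:p}
piece 6:p rests on {5:p}
piece 7:p rests on {6:p}
piece 8:q rests on {2:s}
minimal pieces: {0:p}
ways to finish when only these pieces remain (= sum over removing one remaining piece with nothing left below it):
  1 left: {7}→1  {8}→1
  2 left: {6,7}→1  {7,8}→2
  3 left: {5,6,7}→1  {6,7,8}→3
  4 left: {4,5,6,7}→1  {5,6,7,8}→4
  5 left: {3,4,5,6,7}→1  {4,5,6,7,8}→5
  6 left: {3,4,5,6,7,8}→6
  7 left: {2,3,4,5,6,7,8}→6
  placing 0:p first → 6 extensions

6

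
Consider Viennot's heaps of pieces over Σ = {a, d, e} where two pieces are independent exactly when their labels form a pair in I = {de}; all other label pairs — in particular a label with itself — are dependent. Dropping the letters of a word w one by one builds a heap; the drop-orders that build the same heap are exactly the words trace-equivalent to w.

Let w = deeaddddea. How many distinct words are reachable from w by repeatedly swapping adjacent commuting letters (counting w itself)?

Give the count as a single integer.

#0=d has no predecessor
#1=e has no predecessor
#2=e depends on [1:e]
#3=a depends on [0:d, 2:e]
#4=d depends on [3:a]
#5=d depends on [4:d]
#6=d depends on [5:d]
#7=d depends on [6:d]
#8=e depends on [3:a]
#9=a depends on [7:d, 8:e]
sources: [0:d, 1:e]
N(rest) = Σ N(rest − s) over sources s of rest; N(one piece) = 1:
  size 1 → [9]=1
  size 2 → [7,9]=1  [8,9]=1
  size 3 → [6,7,9]=1  [7,8,9]=2
  size 4 → [5,6,7,9]=1  [6,7,8,9]=3
  size 5 → [4,5,6,7,9]=1  [5,6,7,8,9]=4
  size 6 → [4,5,6,7,8,9]=5
  size 7 → [3,4,5,6,7,8,9]=5
  size 8 → [0,3,4,5,6,7,8,9]=5  [2,3,4,5,6,7,8,9]=5
  first=0(d) contributes 5
  first=1(e) contributes 10
|[w]| = 15

15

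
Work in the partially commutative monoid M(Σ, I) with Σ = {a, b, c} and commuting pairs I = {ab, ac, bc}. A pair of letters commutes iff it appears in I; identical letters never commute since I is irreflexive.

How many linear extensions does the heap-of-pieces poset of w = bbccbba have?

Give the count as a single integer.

105

drop 0:b onto floor
drop 1:b onto {0:b}
drop 2:c onto floor
drop 3:c onto {2:c}
drop 4:b onto {1:b}
drop 5:b onto {4:b}
drop 6:a onto floor
ground layer = {0:b, 2:c, 6:a}
drop-orders for the pieces not yet dropped (sum over which currently-grounded one goes next):
  1 to go: {3} 1  {5} 1  {6} 1
  2 to go: {2,3} 1  {3,5} 2  {3,6} 2  {4,5} 1  {5,6} 2
  3 to go: {1,4,5} 1  {2,3,5} 3  {2,3,6} 3  {3,4,5} 3  {3,5,6} 6  {4,5,6} 3
  4 to go: {0,1,4,5} 1  {1,3,4,5} 4  {1,4,5,6} 4  {2,3,4,5} 6  {2,3,5,6} 12  {3,4,5,6} 12
  5 to go: {0,1,3,4,5} 5  {0,1,4,5,6} 5  {1,2,3,4,5} 10  {1,3,4,5,6} 20  {2,3,4,5,6} 30
  if 0:b drops first: 60 orders
  if 2:c drops first: 30 orders
  if 6:a drops first: 15 orders
heap linearizations: 105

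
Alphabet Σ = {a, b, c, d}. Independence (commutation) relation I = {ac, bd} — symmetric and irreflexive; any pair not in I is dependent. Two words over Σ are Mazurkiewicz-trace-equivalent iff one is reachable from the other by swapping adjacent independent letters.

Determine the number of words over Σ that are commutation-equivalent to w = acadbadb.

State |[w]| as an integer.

#0=a has no predecessor
#1=c has no predecessor
#2=a depends on [0:a]
#3=d depends on [1:c, 2:a]
#4=b depends on [1:c, 2:a]
#5=a depends on [3:d, 4:b]
#6=d depends on [5:a]
#7=b depends on [5:a]
sources: [0:a, 1:c]
N(rest) = Σ N(rest − s) over sources s of rest; N(one piece) = 1:
  size 1 → [6]=1  [7]=1
  size 2 → [6,7]=2
  size 3 → [5,6,7]=2
  size 4 → [3,5,6,7]=2  [4,5,6,7]=2
  size 5 → [3,4,5,6,7]=4
  size 6 → [1,3,4,5,6,7]=4  [2,3,4,5,6,7]=4
  first=0(a) contributes 8
  first=1(c) contributes 4
|[w]| = 12

12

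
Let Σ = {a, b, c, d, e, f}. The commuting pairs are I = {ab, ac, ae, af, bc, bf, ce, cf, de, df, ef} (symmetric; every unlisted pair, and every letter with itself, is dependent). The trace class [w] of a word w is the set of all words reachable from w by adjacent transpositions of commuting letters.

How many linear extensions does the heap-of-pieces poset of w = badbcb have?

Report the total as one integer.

6

drop 0:b onto floor
drop 1:a onto floor
drop 2:d onto {0:b, 1:a}
drop 3:b onto {2:d}
drop 4:c onto {2:d}
drop 5:b onto {3:b}
ground layer = {0:b, 1:a}
drop-orders for the pieces not yet dropped (sum over which currently-grounded one goes next):
  1 to go: {4} 1  {5} 1
  2 to go: {3,5} 1  {4,5} 2
  3 to go: {3,4,5} 3
  4 to go: {2,3,4,5} 3
  if 0:b drops first: 3 orders
  if 1:a drops first: 3 orders
heap linearizations: 6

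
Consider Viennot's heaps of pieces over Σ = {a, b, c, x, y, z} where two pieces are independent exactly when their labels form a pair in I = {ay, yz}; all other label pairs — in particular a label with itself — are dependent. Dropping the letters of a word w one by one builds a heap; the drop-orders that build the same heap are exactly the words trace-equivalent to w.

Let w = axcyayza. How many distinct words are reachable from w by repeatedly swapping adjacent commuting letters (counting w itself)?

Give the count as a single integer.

0(a) covers ∅
1(x) covers 0:a
2(c) covers 1:x
3(y) covers 2:c
4(a) covers 2:c
5(y) covers 3:y
6(z) covers 4:a
7(a) covers 6:z
floor of heap: 0:a
completions by unplaced set U, small U first (add the entries for U minus each lowest piece of U):
  |U|=1: {5}:1  {7}:1
  |U|=2: {3,5}:1  {5,7}:2  {6,7}:1
  |U|=3: {3,5,7}:3  {4,6,7}:1  {5,6,7}:3
  |U|=4: {3,5,6,7}:6  {4,5,6,7}:4
  |U|=5: {3,4,5,6,7}:10
  |U|=6: {2,3,4,5,6,7}:10
  start at 0(a): 10

10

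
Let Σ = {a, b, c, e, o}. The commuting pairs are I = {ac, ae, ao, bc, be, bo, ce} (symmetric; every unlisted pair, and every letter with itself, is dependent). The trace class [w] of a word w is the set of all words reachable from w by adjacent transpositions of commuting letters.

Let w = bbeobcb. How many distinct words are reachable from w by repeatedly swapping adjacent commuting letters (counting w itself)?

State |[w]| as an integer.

drop 0:b onto floor
drop 1:b onto {0:b}
drop 2:e onto floor
drop 3:o onto {2:e}
drop 4:b onto {1:b}
drop 5:c onto {3:o}
drop 6:b onto {4:b}
ground layer = {0:b, 2:e}
drop-orders for the pieces not yet dropped (sum over which currently-grounded one goes next):
  1 to go: {5} 1  {6} 1
  2 to go: {3,5} 1  {4,6} 1  {5,6} 2
  3 to go: {1,4,6} 1  {2,3,5} 1  {3,5,6} 3  {4,5,6} 3
  4 to go: {0,1,4,6} 1  {1,4,5,6} 4  {2,3,5,6} 4  {3,4,5,6} 6
  5 to go: {0,1,4,5,6} 5  {1,3,4,5,6} 10  {2,3,4,5,6} 10
  if 0:b drops first: 20 orders
  if 2:e drops first: 15 orders
heap linearizations: 35

35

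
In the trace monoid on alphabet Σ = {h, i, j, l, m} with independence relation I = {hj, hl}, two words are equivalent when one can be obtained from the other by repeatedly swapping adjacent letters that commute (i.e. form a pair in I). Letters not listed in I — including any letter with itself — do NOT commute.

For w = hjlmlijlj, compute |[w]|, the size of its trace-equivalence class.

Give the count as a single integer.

3

#0=h has no predecessor
#1=j has no predecessor
#2=l depends on [1:j]
#3=m depends on [0:h, 2:l]
#4=l depends on [3:m]
#5=i depends on [4:l]
#6=j depends on [5:i]
#7=l depends on [6:j]
#8=j depends on [7:l]
sources: [0:h, 1:j]
N(rest) = Σ N(rest − s) over sources s of rest; N(one piece) = 1:
  size 1 → [8]=1
  size 2 → [7,8]=1
  size 3 → [6,7,8]=1
  size 4 → [5,6,7,8]=1
  size 5 → [4,5,6,7,8]=1
  size 6 → [3,4,5,6,7,8]=1
  size 7 → [0,3,4,5,6,7,8]=1  [2,3,4,5,6,7,8]=1
  first=0(h) contributes 1
  first=1(j) contributes 2
|[w]| = 3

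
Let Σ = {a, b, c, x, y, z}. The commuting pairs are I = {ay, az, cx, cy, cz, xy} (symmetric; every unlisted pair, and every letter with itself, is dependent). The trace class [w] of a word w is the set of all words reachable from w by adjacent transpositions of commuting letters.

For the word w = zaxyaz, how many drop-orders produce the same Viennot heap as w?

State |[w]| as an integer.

drop 0:z onto floor
drop 1:a onto floor
drop 2:x onto {0:z, 1:a}
drop 3:y onto {0:z}
drop 4:a onto {2:x}
drop 5:z onto {2:x, 3:y}
ground layer = {0:z, 1:a}
drop-orders for the pieces not yet dropped (sum over which currently-grounded one goes next):
  1 to go: {4} 1  {5} 1
  2 to go: {3,5} 1  {4,5} 2
  3 to go: {2,4,5} 2  {3,4,5} 3
  4 to go: {1,2,4,5} 2  {2,3,4,5} 5
  if 0:z drops first: 7 orders
  if 1:a drops first: 5 orders
heap linearizations: 12

12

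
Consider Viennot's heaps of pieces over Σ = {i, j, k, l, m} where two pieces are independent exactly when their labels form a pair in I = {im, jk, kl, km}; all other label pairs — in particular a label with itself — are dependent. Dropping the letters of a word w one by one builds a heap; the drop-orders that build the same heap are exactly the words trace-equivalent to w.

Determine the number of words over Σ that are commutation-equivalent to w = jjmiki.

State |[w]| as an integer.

#0=j has no predecessor
#1=j depends on [0:j]
#2=m depends on [1:j]
#3=i depends on [1:j]
#4=k depends on [3:i]
#5=i depends on [4:k]
sources: [0:j]
N(rest) = Σ N(rest − s) over sources s of rest; N(one piece) = 1:
  size 1 → [2]=1  [5]=1
  size 2 → [2,5]=2  [4,5]=1
  size 3 → [2,4,5]=3  [3,4,5]=1
  size 4 → [2,3,4,5]=4
  first=0(j) contributes 4

4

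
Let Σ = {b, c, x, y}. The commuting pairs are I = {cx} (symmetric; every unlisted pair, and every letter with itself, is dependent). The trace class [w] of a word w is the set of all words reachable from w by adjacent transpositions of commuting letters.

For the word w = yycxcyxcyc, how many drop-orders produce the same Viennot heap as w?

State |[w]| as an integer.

6

piece 0:y — minimal
piece 1:y rests on {0:y}
piece 2:c rests on {1:y}
piece 3:x rests on {1:y}
piece 4:c rests on {2:c}
piece 5:y rests on {3:x, 4:c}
piece 6:x rests on {5:y}
piece 7:c rests on {5:y}
piece 8:y rests on {6:x, 7:c}
piece 9:c rests on {8:y}
minimal pieces: {0:y}
ways to finish when only these pieces remain (= sum over removing one remaining piece with nothing left below it):
  1 left: {9}→1
  2 left: {8,9}→1
  3 left: {6,8,9}→1  {7,8,9}→1
  4 left: {6,7,8,9}→2
  5 left: {5,6,7,8,9}→2
  6 left: {3,5,6,7,8,9}→2  {4,5,6,7,8,9}→2
  7 left: {2,4,5,6,7,8,9}→2  {3,4,5,6,7,8,9}→4
  8 left: {2,3,4,5,6,7,8,9}→6
  placing 0:y first → 6 extensions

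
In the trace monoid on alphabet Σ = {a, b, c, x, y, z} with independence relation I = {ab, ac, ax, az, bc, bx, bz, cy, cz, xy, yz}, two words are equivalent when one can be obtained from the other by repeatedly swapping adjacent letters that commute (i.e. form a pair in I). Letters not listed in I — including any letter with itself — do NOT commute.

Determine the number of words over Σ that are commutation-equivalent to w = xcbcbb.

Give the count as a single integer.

drop 0:x onto floor
drop 1:c onto {0:x}
drop 2:b onto floor
drop 3:c onto {1:c}
drop 4:b onto {2:b}
drop 5:b onto {4:b}
ground layer = {0:x, 2:b}
drop-orders for the pieces not yet dropped (sum over which currently-grounded one goes next):
  1 to go: {3} 1  {5} 1
  2 to go: {1,3} 1  {3,5} 2  {4,5} 1
  3 to go: {0,1,3} 1  {1,3,5} 3  {2,4,5} 1  {3,4,5} 3
  4 to go: {0,1,3,5} 4  {1,3,4,5} 6  {2,3,4,5} 4
  if 0:x drops first: 10 orders
  if 2:b drops first: 10 orders
heap linearizations: 20

20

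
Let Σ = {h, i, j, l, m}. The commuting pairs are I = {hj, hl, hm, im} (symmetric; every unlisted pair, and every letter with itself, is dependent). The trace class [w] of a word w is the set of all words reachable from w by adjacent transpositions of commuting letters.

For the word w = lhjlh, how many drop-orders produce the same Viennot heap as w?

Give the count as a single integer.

10

0(l) covers ∅
1(h) covers ∅
2(j) covers 0:l
3(l) covers 2:j
4(h) covers 1:h
floor of heap: 0:l, 1:h
completions by unplaced set U, small U first (add the entries for U minus each lowest piece of U):
  |U|=1: {3}:1  {4}:1
  |U|=2: {1,4}:1  {2,3}:1  {3,4}:2
  |U|=3: {0,2,3}:1  {1,3,4}:3  {2,3,4}:3
  start at 0(l): 6
  start at 1(h): 4
sum over floor = 10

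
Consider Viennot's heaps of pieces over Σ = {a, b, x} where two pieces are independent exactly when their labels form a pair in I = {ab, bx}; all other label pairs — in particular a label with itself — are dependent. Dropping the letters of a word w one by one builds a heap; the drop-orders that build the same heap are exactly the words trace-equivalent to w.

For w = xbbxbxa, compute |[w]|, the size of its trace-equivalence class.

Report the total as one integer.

piece 0:x — minimal
piece 1:b — minimal
piece 2:b rests on {1:b}
piece 3:x rests on {0:x}
piece 4:b rests on {2:b}
piece 5:x rests on {3:x}
piece 6:a rests on {5:x}
minimal pieces: {0:x, 1:b}
ways to finish when only these pieces remain (= sum over removing one remaining piece with nothing left below it):
  1 left: {4}→1  {6}→1
  2 left: {2,4}→1  {4,6}→2  {5,6}→1
  3 left: {1,2,4}→1  {2,4,6}→3  {3,5,6}→1  {4,5,6}→3
  4 left: {0,3,5,6}→1  {1,2,4,6}→4  {2,4,5,6}→6  {3,4,5,6}→4
  5 left: {0,3,4,5,6}→5  {1,2,4,5,6}→10  {2,3,4,5,6}→10
  placing 0:x first → 20 extensions
  placing 1:b first → 15 extensions
total linear extensions = 35

35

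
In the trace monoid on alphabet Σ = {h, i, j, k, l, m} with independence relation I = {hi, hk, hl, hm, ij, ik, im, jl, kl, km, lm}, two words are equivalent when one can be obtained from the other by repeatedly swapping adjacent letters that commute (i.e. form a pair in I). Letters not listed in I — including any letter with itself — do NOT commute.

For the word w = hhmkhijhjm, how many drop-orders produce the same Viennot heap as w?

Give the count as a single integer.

200

piece 0:h — minimal
piece 1:h rests on {0:h}
piece 2:m — minimal
piece 3:k — minimal
piece 4:h rests on {1:h}
piece 5:i — minimal
piece 6:j rests on {2:m, 3:k, 4:h}
piece 7:h rests on {6:j}
piece 8:j rests on {7:h}
piece 9:m rests on {8:j}
minimal pieces: {0:h, 2:m, 3:k, 5:i}
ways to finish when only these pieces remain (= sum over removing one remaining piece with nothing left below it):
  1 left: {5}→1  {9}→1
  2 left: {5,9}→2  {8,9}→1
  3 left: {5,8,9}→3  {7,8,9}→1
  4 left: {5,7,8,9}→4  {6,7,8,9}→1
  5 left: {2,6,7,8,9}→1  {3,6,7,8,9}→1  {4,6,7,8,9}→1  {5,6,7,8,9}→5
  6 left: {1,4,6,7,8,9}→1  {2,3,6,7,8,9}→2  {2,4,6,7,8,9}→2  {2,5,6,7,8,9}→6  {3,4,6,7,8,9}→2  {3,5,6,7,8,9}→6  {4,5,6,7,8,9}→6
  7 left: {0,1,4,6,7,8,9}→1  {1,2,4,6,7,8,9}→3  {1,3,4,6,7,8,9}→3  {1,4,5,6,7,8,9}→7  {2,3,4,6,7,8,9}→6  {2,3,5,6,7,8,9}→14  {2,4,5,6,7,8,9}→14  {3,4,5,6,7,8,9}→14
  8 left: {0,1,2,4,6,7,8,9}→4  {0,1,3,4,6,7,8,9}→4  {0,1,4,5,6,7,8,9}→8  {1,2,3,4,6,7,8,9}→12  {1,2,4,5,6,7,8,9}→24  {1,3,4,5,6,7,8,9}→24  {2,3,4,5,6,7,8,9}→48
  placing 0:h first → 108 extensions
  placing 2:m first → 36 extensions
  placing 3:k first → 36 extensions
  placing 5:i first → 20 extensions
total linear extensions = 200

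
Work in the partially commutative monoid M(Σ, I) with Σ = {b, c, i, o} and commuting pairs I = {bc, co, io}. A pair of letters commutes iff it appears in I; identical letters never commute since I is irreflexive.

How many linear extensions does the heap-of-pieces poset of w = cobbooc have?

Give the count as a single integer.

drop 0:c onto floor
drop 1:o onto floor
drop 2:b onto {1:o}
drop 3:b onto {2:b}
drop 4:o onto {3:b}
drop 5:o onto {4:o}
drop 6:c onto {0:c}
ground layer = {0:c, 1:o}
drop-orders for the pieces not yet dropped (sum over which currently-grounded one goes next):
  1 to go: {5} 1  {6} 1
  2 to go: {0,6} 1  {4,5} 1  {5,6} 2
  3 to go: {0,5,6} 3  {3,4,5} 1  {4,5,6} 3
  4 to go: {0,4,5,6} 6  {2,3,4,5} 1  {3,4,5,6} 4
  5 to go: {0,3,4,5,6} 10  {1,2,3,4,5} 1  {2,3,4,5,6} 5
  if 0:c drops first: 6 orders
  if 1:o drops first: 15 orders
heap linearizations: 21

21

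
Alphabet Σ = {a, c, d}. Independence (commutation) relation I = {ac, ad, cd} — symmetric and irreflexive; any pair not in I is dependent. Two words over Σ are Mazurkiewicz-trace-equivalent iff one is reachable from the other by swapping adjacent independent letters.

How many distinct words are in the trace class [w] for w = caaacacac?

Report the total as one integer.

piece 0:c — minimal
piece 1:a — minimal
piece 2:a rests on {1:a}
piece 3:a rests on {2:a}
piece 4:c rests on {0:c}
piece 5:a rests on {3:a}
piece 6:c rests on {4:c}
piece 7:a rests on {5:a}
piece 8:c rests on {6:c}
minimal pieces: {0:c, 1:a}
ways to finish when only these pieces remain (= sum over removing one remaining piece with nothing left below it):
  1 left: {7}→1  {8}→1
  2 left: {5,7}→1  {6,8}→1  {7,8}→2
  3 left: {3,5,7}→1  {4,6,8}→1  {5,7,8}→3  {6,7,8}→3
  4 left: {0,4,6,8}→1  {2,3,5,7}→1  {3,5,7,8}→4  {4,6,7,8}→4  {5,6,7,8}→6
  5 left: {0,4,6,7,8}→5  {1,2,3,5,7}→1  {2,3,5,7,8}→5  {3,5,6,7,8}→10  {4,5,6,7,8}→10
  6 left: {0,4,5,6,7,8}→15  {1,2,3,5,7,8}→6  {2,3,5,6,7,8}→15  {3,4,5,6,7,8}→20
  7 left: {0,3,4,5,6,7,8}→35  {1,2,3,5,6,7,8}→21  {2,3,4,5,6,7,8}→35
  placing 0:c first → 56 extensions
  placing 1:a first → 70 extensions
total linear extensions = 126

126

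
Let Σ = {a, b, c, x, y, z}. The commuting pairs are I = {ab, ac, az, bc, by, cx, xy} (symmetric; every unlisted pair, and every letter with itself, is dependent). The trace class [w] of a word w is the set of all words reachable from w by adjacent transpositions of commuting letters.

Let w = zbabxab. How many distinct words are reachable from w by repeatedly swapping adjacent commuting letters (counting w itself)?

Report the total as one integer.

8

drop 0:z onto floor
drop 1:b onto {0:z}
drop 2:a onto floor
drop 3:b onto {1:b}
drop 4:x onto {2:a, 3:b}
drop 5:a onto {4:x}
drop 6:b onto {4:x}
ground layer = {0:z, 2:a}
drop-orders for the pieces not yet dropped (sum over which currently-grounded one goes next):
  1 to go: {5} 1  {6} 1
  2 to go: {5,6} 2
  3 to go: {4,5,6} 2
  4 to go: {2,4,5,6} 2  {3,4,5,6} 2
  5 to go: {1,3,4,5,6} 2  {2,3,4,5,6} 4
  if 0:z drops first: 6 orders
  if 2:a drops first: 2 orders
heap linearizations: 8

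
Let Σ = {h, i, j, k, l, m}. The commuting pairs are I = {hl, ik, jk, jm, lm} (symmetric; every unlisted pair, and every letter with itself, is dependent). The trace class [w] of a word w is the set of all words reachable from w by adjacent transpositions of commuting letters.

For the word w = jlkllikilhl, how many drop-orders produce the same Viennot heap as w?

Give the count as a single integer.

#0=j has no predecessor
#1=l depends on [0:j]
#2=k depends on [1:l]
#3=l depends on [2:k]
#4=l depends on [3:l]
#5=i depends on [4:l]
#6=k depends on [4:l]
#7=i depends on [5:i]
#8=l depends on [6:k, 7:i]
#9=h depends on [6:k, 7:i]
#10=l depends on [8:l]
sources: [0:j]
N(rest) = Σ N(rest − s) over sources s of rest; N(one piece) = 1:
  size 1 → [9]=1  [10]=1
  size 2 → [8,10]=1  [9,10]=2
  size 3 → [8,9,10]=3
  size 4 → [6,8,9,10]=3  [7,8,9,10]=3
  size 5 → [5,7,8,9,10]=3  [6,7,8,9,10]=6
  size 6 → [5,6,7,8,9,10]=9
  size 7 → [4,5,6,7,8,9,10]=9
  size 8 → [3,4,5,6,7,8,9,10]=9
  size 9 → [2,3,4,5,6,7,8,9,10]=9
  first=0(j) contributes 9

9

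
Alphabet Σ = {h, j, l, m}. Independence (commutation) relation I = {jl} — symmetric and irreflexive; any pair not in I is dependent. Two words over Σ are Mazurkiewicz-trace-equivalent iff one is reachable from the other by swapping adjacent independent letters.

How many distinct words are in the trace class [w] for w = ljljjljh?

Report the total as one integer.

0(l) covers ∅
1(j) covers ∅
2(l) covers 0:l
3(j) covers 1:j
4(j) covers 3:j
5(l) covers 2:l
6(j) covers 4:j
7(h) covers 5:l, 6:j
floor of heap: 0:l, 1:j
completions by unplaced set U, small U first (add the entries for U minus each lowest piece of U):
  |U|=1: {7}:1
  |U|=2: {5,7}:1  {6,7}:1
  |U|=3: {2,5,7}:1  {4,6,7}:1  {5,6,7}:2
  |U|=4: {0,2,5,7}:1  {2,5,6,7}:3  {3,4,6,7}:1  {4,5,6,7}:3
  |U|=5: {0,2,5,6,7}:4  {1,3,4,6,7}:1  {2,4,5,6,7}:6  {3,4,5,6,7}:4
  |U|=6: {0,2,4,5,6,7}:10  {1,3,4,5,6,7}:5  {2,3,4,5,6,7}:10
  start at 0(l): 15
  start at 1(j): 20
sum over floor = 35

35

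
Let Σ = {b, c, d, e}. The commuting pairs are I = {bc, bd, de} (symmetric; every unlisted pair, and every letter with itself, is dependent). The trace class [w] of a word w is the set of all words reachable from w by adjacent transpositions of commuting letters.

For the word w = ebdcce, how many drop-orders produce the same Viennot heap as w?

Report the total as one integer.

7

piece 0:e — minimal
piece 1:b rests on {0:e}
piece 2:d — minimal
piece 3:c rests on {0:e, 2:d}
piece 4:c rests on {3:c}
piece 5:e rests on {1:b, 4:c}
minimal pieces: {0:e, 2:d}
ways to finish when only these pieces remain (= sum over removing one remaining piece with nothing left below it):
  1 left: {5}→1
  2 left: {1,5}→1  {4,5}→1
  3 left: {1,4,5}→2  {3,4,5}→1
  4 left: {1,3,4,5}→3  {2,3,4,5}→1
  placing 0:e first → 4 extensions
  placing 2:d first → 3 extensions
total linear extensions = 7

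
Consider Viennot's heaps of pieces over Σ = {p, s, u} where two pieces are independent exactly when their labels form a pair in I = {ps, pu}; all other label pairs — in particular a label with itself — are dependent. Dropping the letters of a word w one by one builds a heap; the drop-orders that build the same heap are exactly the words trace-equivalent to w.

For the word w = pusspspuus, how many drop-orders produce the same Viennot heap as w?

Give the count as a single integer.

120

drop 0:p onto floor
drop 1:u onto floor
drop 2:s onto {1:u}
drop 3:s onto {2:s}
drop 4:p onto {0:p}
drop 5:s onto {3:s}
drop 6:p onto {4:p}
drop 7:u onto {5:s}
drop 8:u onto {7:u}
drop 9:s onto {8:u}
ground layer = {0:p, 1:u}
drop-orders for the pieces not yet dropped (sum over which currently-grounded one goes next):
  1 to go: {6} 1  {9} 1
  2 to go: {4,6} 1  {6,9} 2  {8,9} 1
  3 to go: {0,4,6} 1  {4,6,9} 3  {6,8,9} 3  {7,8,9} 1
  4 to go: {0,4,6,9} 4  {4,6,8,9} 6  {5,7,8,9} 1  {6,7,8,9} 4
  5 to go: {0,4,6,8,9} 10  {3,5,7,8,9} 1  {4,6,7,8,9} 10  {5,6,7,8,9} 5
  6 to go: {0,4,6,7,8,9} 20  {2,3,5,7,8,9} 1  {3,5,6,7,8,9} 6  {4,5,6,7,8,9} 15
  7 to go: {0,4,5,6,7,8,9} 35  {1,2,3,5,7,8,9} 1  {2,3,5,6,7,8,9} 7  {3,4,5,6,7,8,9} 21
  8 to go: {0,3,4,5,6,7,8,9} 56  {1,2,3,5,6,7,8,9} 8  {2,3,4,5,6,7,8,9} 28
  if 0:p drops first: 36 orders
  if 1:u drops first: 84 orders
heap linearizations: 120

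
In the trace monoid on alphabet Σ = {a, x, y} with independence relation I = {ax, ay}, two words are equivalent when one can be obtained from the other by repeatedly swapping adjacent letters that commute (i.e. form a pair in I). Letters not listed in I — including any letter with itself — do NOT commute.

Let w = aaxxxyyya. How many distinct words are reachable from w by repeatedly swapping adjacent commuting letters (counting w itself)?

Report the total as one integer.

drop 0:a onto floor
drop 1:a onto {0:a}
drop 2:x onto floor
drop 3:x onto {2:x}
drop 4:x onto {3:x}
drop 5:y onto {4:x}
drop 6:y onto {5:y}
drop 7:y onto {6:y}
drop 8:a onto {1:a}
ground layer = {0:a, 2:x}
drop-orders for the pieces not yet dropped (sum over which currently-grounded one goes next):
  1 to go: {7} 1  {8} 1
  2 to go: {1,8} 1  {6,7} 1  {7,8} 2
  3 to go: {0,1,8} 1  {1,7,8} 3  {5,6,7} 1  {6,7,8} 3
  4 to go: {0,1,7,8} 4  {1,6,7,8} 6  {4,5,6,7} 1  {5,6,7,8} 4
  5 to go: {0,1,6,7,8} 10  {1,5,6,7,8} 10  {3,4,5,6,7} 1  {4,5,6,7,8} 5
  6 to go: {0,1,5,6,7,8} 20  {1,4,5,6,7,8} 15  {2,3,4,5,6,7} 1  {3,4,5,6,7,8} 6
  7 to go: {0,1,4,5,6,7,8} 35  {1,3,4,5,6,7,8} 21  {2,3,4,5,6,7,8} 7
  if 0:a drops first: 28 orders
  if 2:x drops first: 56 orders
heap linearizations: 84

84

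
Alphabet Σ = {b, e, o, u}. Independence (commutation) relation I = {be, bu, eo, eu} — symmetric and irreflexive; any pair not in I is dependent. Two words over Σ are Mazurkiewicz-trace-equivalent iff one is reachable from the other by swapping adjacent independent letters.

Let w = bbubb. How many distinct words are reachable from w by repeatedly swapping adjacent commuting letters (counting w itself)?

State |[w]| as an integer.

#0=b has no predecessor
#1=b depends on [0:b]
#2=u has no predecessor
#3=b depends on [1:b]
#4=b depends on [3:b]
sources: [0:b, 2:u]
N(rest) = Σ N(rest − s) over sources s of rest; N(one piece) = 1:
  size 1 → [2]=1  [4]=1
  size 2 → [2,4]=2  [3,4]=1
  size 3 → [1,3,4]=1  [2,3,4]=3
  first=0(b) contributes 4
  first=2(u) contributes 1
|[w]| = 5

5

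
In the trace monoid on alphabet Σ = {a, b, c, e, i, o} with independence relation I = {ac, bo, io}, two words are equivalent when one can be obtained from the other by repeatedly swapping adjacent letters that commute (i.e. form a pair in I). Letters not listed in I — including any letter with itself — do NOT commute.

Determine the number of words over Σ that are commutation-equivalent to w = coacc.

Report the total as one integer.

0(c) covers ∅
1(o) covers 0:c
2(a) covers 1:o
3(c) covers 1:o
4(c) covers 3:c
floor of heap: 0:c
completions by unplaced set U, small U first (add the entries for U minus each lowest piece of U):
  |U|=1: {2}:1  {4}:1
  |U|=2: {2,4}:2  {3,4}:1
  |U|=3: {2,3,4}:3
  start at 0(c): 3

3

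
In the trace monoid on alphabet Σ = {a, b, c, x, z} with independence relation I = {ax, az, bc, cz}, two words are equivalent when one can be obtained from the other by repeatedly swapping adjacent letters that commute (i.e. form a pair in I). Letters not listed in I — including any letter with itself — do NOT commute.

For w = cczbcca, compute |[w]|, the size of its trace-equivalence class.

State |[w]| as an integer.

drop 0:c onto floor
drop 1:c onto {0:c}
drop 2:z onto floor
drop 3:b onto {2:z}
drop 4:c onto {1:c}
drop 5:c onto {4:c}
drop 6:a onto {3:b, 5:c}
ground layer = {0:c, 2:z}
drop-orders for the pieces not yet dropped (sum over which currently-grounded one goes next):
  1 to go: {6} 1
  2 to go: {3,6} 1  {5,6} 1
  3 to go: {2,3,6} 1  {3,5,6} 2  {4,5,6} 1
  4 to go: {1,4,5,6} 1  {2,3,5,6} 3  {3,4,5,6} 3
  5 to go: {0,1,4,5,6} 1  {1,3,4,5,6} 4  {2,3,4,5,6} 6
  if 0:c drops first: 10 orders
  if 2:z drops first: 5 orders
heap linearizations: 15

15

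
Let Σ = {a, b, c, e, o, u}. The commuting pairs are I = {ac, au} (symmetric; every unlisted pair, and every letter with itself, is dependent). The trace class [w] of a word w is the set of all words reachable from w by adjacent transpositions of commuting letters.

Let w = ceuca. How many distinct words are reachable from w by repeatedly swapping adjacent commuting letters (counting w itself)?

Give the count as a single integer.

#0=c has no predecessor
#1=e depends on [0:c]
#2=u depends on [1:e]
#3=c depends on [2:u]
#4=a depends on [1:e]
sources: [0:c]
N(rest) = Σ N(rest − s) over sources s of rest; N(one piece) = 1:
  size 1 → [3]=1  [4]=1
  size 2 → [2,3]=1  [3,4]=2
  size 3 → [2,3,4]=3
  first=0(c) contributes 3

3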